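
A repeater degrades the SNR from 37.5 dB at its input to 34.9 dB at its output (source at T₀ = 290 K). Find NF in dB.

NF (dB) = SNR_in(dB) − SNR_out(dB) when the source is at T₀
NF = 37.5 − 34.9 = 2.6 dB

2.6 dB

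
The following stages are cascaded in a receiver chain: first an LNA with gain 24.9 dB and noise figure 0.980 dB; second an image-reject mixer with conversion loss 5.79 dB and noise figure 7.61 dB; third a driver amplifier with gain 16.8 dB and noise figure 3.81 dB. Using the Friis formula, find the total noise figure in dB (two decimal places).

Convert to linear (a loss of L dB is a gain of −L dB): F_i = 10^(NF_i/10), G_i = 10^(G_i,dB/10)
  Stage 1: F_1 = 10^(0.980/10) = 1.253, G_1 = 10^(24.9/10) = 309.0
  Stage 2: F_2 = 10^(7.61/10) = 5.768, G_2 = 10^(−5.79/10) = 0.2636
  Stage 3: F_3 = 10^(3.81/10) = 2.404, G_3 = 10^(16.8/10) = 47.86
Friis cascade:
  F = 1.253 + (5.768 − 1)/309.0 + (2.404 − 1)/81.47 = 1.286
NF = 10 log₁₀(1.286) = 1.09 dB

1.09 dB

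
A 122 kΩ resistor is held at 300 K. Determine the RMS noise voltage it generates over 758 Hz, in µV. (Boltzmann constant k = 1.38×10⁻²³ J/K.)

V_n = √(4kTRB)
4kTRB = 4 × 1.38×10⁻²³ × 300 × 1.22×10⁵ × 7.58×10² = 1.53×10⁻¹² V²
V_n = √(1.53×10⁻¹²) = 1.24×10⁻⁶ V = 1.24 µV

1.24 µV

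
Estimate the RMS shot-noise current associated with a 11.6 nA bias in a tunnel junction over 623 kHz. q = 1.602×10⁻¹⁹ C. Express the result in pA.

I_n = √(2qI·B)
2qI·B = 2 × 1.602×10⁻¹⁹ × 1.16×10⁻⁸ × 6.23×10⁵ = 2.32×10⁻²¹ A²
I_n = √(2.32×10⁻²¹) = 4.81×10⁻¹¹ A = 48.1 pA

48.1 pA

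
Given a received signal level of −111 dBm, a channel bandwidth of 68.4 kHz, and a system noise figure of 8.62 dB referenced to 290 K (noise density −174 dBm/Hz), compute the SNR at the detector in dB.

6.0 dB

Noise floor: N = −174 + 10 log₁₀(B) + NF
10 log₁₀(6.84×10⁴) = 48.35 dB
N = −174 + 48.35 + 8.62 = −117.03 dBm
SNR = P_sig − N = −111 − (−117.03) = 6.03 dB → 6.0 dB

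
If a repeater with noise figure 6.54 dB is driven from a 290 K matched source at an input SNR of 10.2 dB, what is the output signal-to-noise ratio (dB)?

3.66 dB

By definition F = SNR_in/SNR_out, so in dB: SNR_out = SNR_in − NF
SNR_out = 10.2 − 6.54 = 3.66 dB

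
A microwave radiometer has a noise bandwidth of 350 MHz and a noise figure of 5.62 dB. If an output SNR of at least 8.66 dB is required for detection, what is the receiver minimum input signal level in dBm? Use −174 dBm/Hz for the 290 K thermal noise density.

−74.3 dBm

Sensitivity = −174 + 10 log₁₀(B) + NF + SNR_min
= −174 + 85.44 + 5.62 + 8.66
= −74.28 dBm → −74.3 dBm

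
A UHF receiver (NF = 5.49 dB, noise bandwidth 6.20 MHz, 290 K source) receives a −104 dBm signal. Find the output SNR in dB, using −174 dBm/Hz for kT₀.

−3.4 dB

Noise floor: N = −174 + 10 log₁₀(B) + NF
10 log₁₀(6.20×10⁶) = 67.92 dB
N = −174 + 67.92 + 5.49 = −100.59 dBm
SNR = P_sig − N = −104 − (−100.59) = −3.41 dB → −3.4 dB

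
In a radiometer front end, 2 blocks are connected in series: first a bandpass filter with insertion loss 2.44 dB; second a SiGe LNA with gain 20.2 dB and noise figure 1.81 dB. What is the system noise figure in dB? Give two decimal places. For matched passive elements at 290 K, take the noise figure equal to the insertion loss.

4.25 dB

Convert to linear (a loss of L dB is a gain of −L dB): F_i = 10^(NF_i/10), G_i = 10^(G_i,dB/10)
  Stage 1: F_1 = 10^(2.44/10) = 1.754, G_1 = 10^(−2.44/10) = 0.5702
  Stage 2: F_2 = 10^(1.81/10) = 1.517, G_2 = 10^(20.2/10) = 104.7
Friis cascade:
  F = 1.754 + (1.517 − 1)/0.5702 = 2.661
NF = 10 log₁₀(2.661) = 4.25 dB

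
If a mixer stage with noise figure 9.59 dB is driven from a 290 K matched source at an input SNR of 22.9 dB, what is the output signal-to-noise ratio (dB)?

13.31 dB

By definition F = SNR_in/SNR_out, so in dB: SNR_out = SNR_in − NF
SNR_out = 22.9 − 9.59 = 13.31 dB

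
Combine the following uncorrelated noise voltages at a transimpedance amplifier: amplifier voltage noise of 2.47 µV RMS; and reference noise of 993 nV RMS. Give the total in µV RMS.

Uncorrelated sources add in power (mean-square): V_tot = √(ΣV_i²)
V_tot = √[(2.47×10⁻⁶)² + (9.93×10⁻⁷)²] = 2.66×10⁻⁶ V = 2.66 µV

2.66 µV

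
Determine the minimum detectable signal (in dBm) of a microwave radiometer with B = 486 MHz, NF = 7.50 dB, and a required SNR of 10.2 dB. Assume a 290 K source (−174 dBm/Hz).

−69.4 dBm

Sensitivity = −174 + 10 log₁₀(B) + NF + SNR_min
= −174 + 86.87 + 7.50 + 10.2
= −69.43 dBm → −69.4 dBm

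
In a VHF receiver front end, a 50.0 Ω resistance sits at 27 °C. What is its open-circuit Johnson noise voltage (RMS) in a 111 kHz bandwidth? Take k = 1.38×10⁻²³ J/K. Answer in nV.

T = 27 °C + 273.15 = 300.15 K
V_n = √(4kTRB)
4kTRB = 4 × 1.38×10⁻²³ × 300.15 × 5.00×10¹ × 1.11×10⁵ = 9.20×10⁻¹⁴ V²
V_n = √(9.20×10⁻¹⁴) = 3.03×10⁻⁷ V = 303 nV

303 nV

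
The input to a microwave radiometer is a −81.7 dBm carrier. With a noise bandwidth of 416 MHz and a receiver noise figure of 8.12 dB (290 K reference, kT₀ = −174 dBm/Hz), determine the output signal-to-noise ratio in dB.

−2.0 dB

Noise floor: N = −174 + 10 log₁₀(B) + NF
10 log₁₀(4.16×10⁸) = 86.19 dB
N = −174 + 86.19 + 8.12 = −79.69 dBm
SNR = P_sig − N = −81.7 − (−79.69) = −2.01 dB → −2.0 dB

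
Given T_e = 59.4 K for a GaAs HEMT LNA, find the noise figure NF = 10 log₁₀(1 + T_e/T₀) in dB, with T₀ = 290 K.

0.809 dB

F = 1 + T_e/T₀ = 1 + 59.4/290 = 1.20483
NF = 10 log₁₀(1.20483) = 0.809 dB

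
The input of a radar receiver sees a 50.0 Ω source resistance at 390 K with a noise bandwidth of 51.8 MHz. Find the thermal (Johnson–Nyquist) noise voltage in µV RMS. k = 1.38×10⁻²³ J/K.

7.47 µV

V_n = √(4kTRB)
4kTRB = 4 × 1.38×10⁻²³ × 390 × 5.00×10¹ × 5.18×10⁷ = 5.58×10⁻¹¹ V²
V_n = √(5.58×10⁻¹¹) = 7.47×10⁻⁶ V = 7.47 µV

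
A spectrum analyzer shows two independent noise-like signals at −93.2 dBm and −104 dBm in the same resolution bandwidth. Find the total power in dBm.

−92.9 dBm

Convert to linear, add, convert back:
P₁ = 4.79×10⁻¹³ W, P₂ = 3.98×10⁻¹⁴ W
P_tot = 5.18×10⁻¹³ W → 10 log₁₀(P_tot / 10⁻³) = −92.9 dBm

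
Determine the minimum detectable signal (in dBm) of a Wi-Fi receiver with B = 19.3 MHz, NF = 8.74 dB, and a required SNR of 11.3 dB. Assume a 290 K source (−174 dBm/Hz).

Sensitivity = −174 + 10 log₁₀(B) + NF + SNR_min
= −174 + 72.86 + 8.74 + 11.3
= −81.10 dBm → −81.1 dBm

−81.1 dBm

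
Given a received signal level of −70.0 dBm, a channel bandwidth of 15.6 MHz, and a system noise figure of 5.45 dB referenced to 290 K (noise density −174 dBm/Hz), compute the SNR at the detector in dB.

26.6 dB

Noise floor: N = −174 + 10 log₁₀(B) + NF
10 log₁₀(1.56×10⁷) = 71.93 dB
N = −174 + 71.93 + 5.45 = −96.62 dBm
SNR = P_sig − N = −70.0 − (−96.62) = 26.62 dB → 26.6 dB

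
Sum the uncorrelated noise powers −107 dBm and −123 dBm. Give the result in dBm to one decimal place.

−106.9 dBm

Convert to linear, add, convert back:
P₁ = 2.00×10⁻¹⁴ W, P₂ = 5.01×10⁻¹⁶ W
P_tot = 2.05×10⁻¹⁴ W → 10 log₁₀(P_tot / 10⁻³) = −106.9 dBm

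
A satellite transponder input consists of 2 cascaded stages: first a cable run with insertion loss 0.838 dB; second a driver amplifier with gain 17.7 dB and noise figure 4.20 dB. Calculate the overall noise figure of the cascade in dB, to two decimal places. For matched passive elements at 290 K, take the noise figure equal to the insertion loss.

5.04 dB

Convert to linear (a loss of L dB is a gain of −L dB): F_i = 10^(NF_i/10), G_i = 10^(G_i,dB/10)
  Stage 1: F_1 = 10^(0.838/10) = 1.213, G_1 = 10^(−0.838/10) = 0.8245
  Stage 2: F_2 = 10^(4.20/10) = 2.630, G_2 = 10^(17.7/10) = 58.88
Friis cascade:
  F = 1.213 + (2.630 − 1)/0.8245 = 3.190
NF = 10 log₁₀(3.190) = 5.04 dB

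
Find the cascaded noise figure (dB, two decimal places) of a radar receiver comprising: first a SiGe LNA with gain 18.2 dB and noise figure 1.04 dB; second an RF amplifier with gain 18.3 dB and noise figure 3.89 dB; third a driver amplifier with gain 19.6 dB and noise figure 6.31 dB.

1.12 dB

Convert to linear (a loss of L dB is a gain of −L dB): F_i = 10^(NF_i/10), G_i = 10^(G_i,dB/10)
  Stage 1: F_1 = 10^(1.04/10) = 1.271, G_1 = 10^(18.2/10) = 66.07
  Stage 2: F_2 = 10^(3.89/10) = 2.449, G_2 = 10^(18.3/10) = 67.61
  Stage 3: F_3 = 10^(6.31/10) = 4.276, G_3 = 10^(19.6/10) = 91.20
Friis cascade:
  F = 1.271 + (2.449 − 1)/66.07 + (4.276 − 1)/4467 = 1.293
NF = 10 log₁₀(1.293) = 1.12 dB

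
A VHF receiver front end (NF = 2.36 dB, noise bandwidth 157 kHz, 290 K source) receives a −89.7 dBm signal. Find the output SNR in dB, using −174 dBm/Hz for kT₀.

Noise floor: N = −174 + 10 log₁₀(B) + NF
10 log₁₀(1.57×10⁵) = 51.96 dB
N = −174 + 51.96 + 2.36 = −119.68 dBm
SNR = P_sig − N = −89.7 − (−119.68) = 29.98 dB → 30.0 dB

30.0 dB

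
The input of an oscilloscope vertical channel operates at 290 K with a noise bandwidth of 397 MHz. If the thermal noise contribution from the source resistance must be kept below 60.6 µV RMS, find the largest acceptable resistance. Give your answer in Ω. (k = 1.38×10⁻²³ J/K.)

578 Ω

Johnson–Nyquist: V_n = √(4kTRB) ⇒ R = V_n² / (4kTB)
4kTB = 4 × 1.38×10⁻²³ × 290 × 3.97×10⁸ = 6.36×10⁻¹²
R = (6.06×10⁻⁵)² / 6.36×10⁻¹² = 5.78×10² Ω = 578 Ω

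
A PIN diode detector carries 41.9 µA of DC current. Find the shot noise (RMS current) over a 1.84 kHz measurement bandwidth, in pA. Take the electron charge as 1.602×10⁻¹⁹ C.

157 pA

I_n = √(2qI·B)
2qI·B = 2 × 1.602×10⁻¹⁹ × 4.19×10⁻⁵ × 1.84×10³ = 2.47×10⁻²⁰ A²
I_n = √(2.47×10⁻²⁰) = 1.57×10⁻¹⁰ A = 157 pA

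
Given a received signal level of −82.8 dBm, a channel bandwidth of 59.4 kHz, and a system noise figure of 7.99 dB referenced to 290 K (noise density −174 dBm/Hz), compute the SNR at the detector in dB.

35.5 dB

Noise floor: N = −174 + 10 log₁₀(B) + NF
10 log₁₀(5.94×10⁴) = 47.74 dB
N = −174 + 47.74 + 7.99 = −118.27 dBm
SNR = P_sig − N = −82.8 − (−118.27) = 35.47 dB → 35.5 dB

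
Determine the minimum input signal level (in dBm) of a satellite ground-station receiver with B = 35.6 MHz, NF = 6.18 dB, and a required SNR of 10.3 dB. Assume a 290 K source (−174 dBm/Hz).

−82.0 dBm

Sensitivity = −174 + 10 log₁₀(B) + NF + SNR_min
= −174 + 75.51 + 6.18 + 10.3
= −82.01 dBm → −82.0 dBm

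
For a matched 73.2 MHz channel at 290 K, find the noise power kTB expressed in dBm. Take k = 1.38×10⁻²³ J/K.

P_n = kTB = 1.38×10⁻²³ × 290 × 7.32×10⁷ = 2.93×10⁻¹³ W
In dBm: 10 log₁₀(2.93×10⁻¹³ / 10⁻³) = −95.3 dBm

−95.3 dBm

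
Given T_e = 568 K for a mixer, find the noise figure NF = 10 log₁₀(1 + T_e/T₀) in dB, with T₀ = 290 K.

4.71 dB

F = 1 + T_e/T₀ = 1 + 568/290 = 2.95862
NF = 10 log₁₀(2.95862) = 4.71 dB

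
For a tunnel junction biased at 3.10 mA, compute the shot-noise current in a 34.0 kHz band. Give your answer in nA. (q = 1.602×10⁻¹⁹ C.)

I_n = √(2qI·B)
2qI·B = 2 × 1.602×10⁻¹⁹ × 3.10×10⁻³ × 3.40×10⁴ = 3.38×10⁻¹⁷ A²
I_n = √(3.38×10⁻¹⁷) = 5.81×10⁻⁹ A = 5.81 nA

5.81 nA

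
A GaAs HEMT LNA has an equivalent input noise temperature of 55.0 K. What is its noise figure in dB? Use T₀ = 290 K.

0.754 dB

F = 1 + T_e/T₀ = 1 + 55.0/290 = 1.18966
NF = 10 log₁₀(1.18966) = 0.754 dB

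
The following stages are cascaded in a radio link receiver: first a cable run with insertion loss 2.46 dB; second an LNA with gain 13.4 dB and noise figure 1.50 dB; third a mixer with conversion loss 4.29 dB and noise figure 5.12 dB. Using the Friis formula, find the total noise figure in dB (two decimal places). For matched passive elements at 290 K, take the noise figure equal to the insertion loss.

4.27 dB

Convert to linear (a loss of L dB is a gain of −L dB): F_i = 10^(NF_i/10), G_i = 10^(G_i,dB/10)
  Stage 1: F_1 = 10^(2.46/10) = 1.762, G_1 = 10^(−2.46/10) = 0.5675
  Stage 2: F_2 = 10^(1.50/10) = 1.413, G_2 = 10^(13.4/10) = 21.88
  Stage 3: F_3 = 10^(5.12/10) = 3.251, G_3 = 10^(−4.29/10) = 0.3724
Friis cascade:
  F = 1.762 + (1.413 − 1)/0.5675 + (3.251 − 1)/12.42 = 2.670
NF = 10 log₁₀(2.670) = 4.27 dB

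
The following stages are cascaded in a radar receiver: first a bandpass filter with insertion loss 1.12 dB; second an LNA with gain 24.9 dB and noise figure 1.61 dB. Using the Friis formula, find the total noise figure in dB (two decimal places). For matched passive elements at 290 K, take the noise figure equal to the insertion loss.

Convert to linear (a loss of L dB is a gain of −L dB): F_i = 10^(NF_i/10), G_i = 10^(G_i,dB/10)
  Stage 1: F_1 = 10^(1.12/10) = 1.294, G_1 = 10^(−1.12/10) = 0.7727
  Stage 2: F_2 = 10^(1.61/10) = 1.449, G_2 = 10^(24.9/10) = 309.0
Friis cascade:
  F = 1.294 + (1.449 − 1)/0.7727 = 1.875
NF = 10 log₁₀(1.875) = 2.73 dB

2.73 dB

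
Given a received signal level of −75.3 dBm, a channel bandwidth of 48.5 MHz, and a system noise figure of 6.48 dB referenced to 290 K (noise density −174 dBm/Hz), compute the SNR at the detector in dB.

15.4 dB

Noise floor: N = −174 + 10 log₁₀(B) + NF
10 log₁₀(4.85×10⁷) = 76.86 dB
N = −174 + 76.86 + 6.48 = −90.66 dBm
SNR = P_sig − N = −75.3 − (−90.66) = 15.36 dB → 15.4 dB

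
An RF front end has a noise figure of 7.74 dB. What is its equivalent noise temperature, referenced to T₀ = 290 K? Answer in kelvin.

1433 K

F = 10^(7.74/10) = 5.94292
T_e = (F − 1)·T₀ = (5.94292 − 1) × 290 = 1433 K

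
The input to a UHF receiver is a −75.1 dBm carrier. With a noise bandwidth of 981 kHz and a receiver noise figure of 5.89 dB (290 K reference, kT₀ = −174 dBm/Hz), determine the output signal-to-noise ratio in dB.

Noise floor: N = −174 + 10 log₁₀(B) + NF
10 log₁₀(9.81×10⁵) = 59.92 dB
N = −174 + 59.92 + 5.89 = −108.19 dBm
SNR = P_sig − N = −75.1 − (−108.19) = 33.09 dB → 33.1 dB

33.1 dB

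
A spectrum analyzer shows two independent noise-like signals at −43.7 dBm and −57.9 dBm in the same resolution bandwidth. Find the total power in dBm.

Convert to linear, add, convert back:
P₁ = 4.27×10⁻⁸ W, P₂ = 1.62×10⁻⁹ W
P_tot = 4.43×10⁻⁸ W → 10 log₁₀(P_tot / 10⁻³) = −43.5 dBm

−43.5 dBm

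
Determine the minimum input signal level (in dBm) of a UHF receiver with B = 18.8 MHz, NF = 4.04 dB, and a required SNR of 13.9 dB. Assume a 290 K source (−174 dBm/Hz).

Sensitivity = −174 + 10 log₁₀(B) + NF + SNR_min
= −174 + 72.74 + 4.04 + 13.9
= −83.32 dBm → −83.3 dBm

−83.3 dBm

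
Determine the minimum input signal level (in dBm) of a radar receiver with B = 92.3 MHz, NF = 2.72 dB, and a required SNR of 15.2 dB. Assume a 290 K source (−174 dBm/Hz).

−76.4 dBm

Sensitivity = −174 + 10 log₁₀(B) + NF + SNR_min
= −174 + 79.65 + 2.72 + 15.2
= −76.43 dBm → −76.4 dBm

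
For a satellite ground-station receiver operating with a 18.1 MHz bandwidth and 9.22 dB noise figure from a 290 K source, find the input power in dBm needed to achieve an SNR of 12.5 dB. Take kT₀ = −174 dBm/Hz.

Sensitivity = −174 + 10 log₁₀(B) + NF + SNR_min
= −174 + 72.58 + 9.22 + 12.5
= −79.70 dBm → −79.7 dBm

−79.7 dBm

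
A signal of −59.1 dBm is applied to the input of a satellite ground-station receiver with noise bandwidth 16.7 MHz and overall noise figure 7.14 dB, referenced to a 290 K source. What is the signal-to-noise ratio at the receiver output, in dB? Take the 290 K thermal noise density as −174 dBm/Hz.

Noise floor: N = −174 + 10 log₁₀(B) + NF
10 log₁₀(1.67×10⁷) = 72.23 dB
N = −174 + 72.23 + 7.14 = −94.63 dBm
SNR = P_sig − N = −59.1 − (−94.63) = 35.53 dB → 35.5 dB

35.5 dB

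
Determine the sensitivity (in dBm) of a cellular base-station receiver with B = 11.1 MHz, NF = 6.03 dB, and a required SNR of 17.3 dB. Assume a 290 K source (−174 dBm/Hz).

−80.2 dBm

Sensitivity = −174 + 10 log₁₀(B) + NF + SNR_min
= −174 + 70.45 + 6.03 + 17.3
= −80.22 dBm → −80.2 dBm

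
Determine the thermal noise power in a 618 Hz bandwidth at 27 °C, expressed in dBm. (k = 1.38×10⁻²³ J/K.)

−145.9 dBm

T = 27 °C + 273.15 = 300.15 K
P_n = kTB = 1.38×10⁻²³ × 300.15 × 6.18×10² = 2.56×10⁻¹⁸ W
In dBm: 10 log₁₀(2.56×10⁻¹⁸ / 10⁻³) = −145.9 dBm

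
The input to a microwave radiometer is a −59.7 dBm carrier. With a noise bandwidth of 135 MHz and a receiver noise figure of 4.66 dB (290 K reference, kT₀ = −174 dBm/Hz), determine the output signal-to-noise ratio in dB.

Noise floor: N = −174 + 10 log₁₀(B) + NF
10 log₁₀(1.35×10⁸) = 81.3 dB
N = −174 + 81.3 + 4.66 = −88.04 dBm
SNR = P_sig − N = −59.7 − (−88.04) = 28.34 dB → 28.3 dB

28.3 dB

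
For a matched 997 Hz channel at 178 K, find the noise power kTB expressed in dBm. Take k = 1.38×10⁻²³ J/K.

P_n = kTB = 1.38×10⁻²³ × 178 × 9.97×10² = 2.45×10⁻¹⁸ W
In dBm: 10 log₁₀(2.45×10⁻¹⁸ / 10⁻³) = −146.1 dBm

−146.1 dBm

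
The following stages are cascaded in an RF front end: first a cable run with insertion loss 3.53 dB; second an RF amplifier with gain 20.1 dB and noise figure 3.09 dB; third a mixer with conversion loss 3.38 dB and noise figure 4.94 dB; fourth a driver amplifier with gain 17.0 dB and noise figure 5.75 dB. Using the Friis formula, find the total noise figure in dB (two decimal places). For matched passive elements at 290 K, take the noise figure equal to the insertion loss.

6.79 dB

Convert to linear (a loss of L dB is a gain of −L dB): F_i = 10^(NF_i/10), G_i = 10^(G_i,dB/10)
  Stage 1: F_1 = 10^(3.53/10) = 2.254, G_1 = 10^(−3.53/10) = 0.4436
  Stage 2: F_2 = 10^(3.09/10) = 2.037, G_2 = 10^(20.1/10) = 102.3
  Stage 3: F_3 = 10^(4.94/10) = 3.119, G_3 = 10^(−3.38/10) = 0.4592
  Stage 4: F_4 = 10^(5.75/10) = 3.758, G_4 = 10^(17.0/10) = 50.12
Friis cascade:
  F = 2.254 + (2.037 − 1)/0.4436 + (3.119 − 1)/45.39 + (3.758 − 1)/20.84 = 4.771
NF = 10 log₁₀(4.771) = 6.79 dB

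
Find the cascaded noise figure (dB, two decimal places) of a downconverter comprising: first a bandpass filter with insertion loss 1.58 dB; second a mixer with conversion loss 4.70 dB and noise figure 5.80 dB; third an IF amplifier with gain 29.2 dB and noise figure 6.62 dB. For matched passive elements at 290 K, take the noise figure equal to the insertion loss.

Convert to linear (a loss of L dB is a gain of −L dB): F_i = 10^(NF_i/10), G_i = 10^(G_i,dB/10)
  Stage 1: F_1 = 10^(1.58/10) = 1.439, G_1 = 10^(−1.58/10) = 0.6950
  Stage 2: F_2 = 10^(5.80/10) = 3.802, G_2 = 10^(−4.70/10) = 0.3388
  Stage 3: F_3 = 10^(6.62/10) = 4.592, G_3 = 10^(29.2/10) = 831.8
Friis cascade:
  F = 1.439 + (3.802 − 1)/0.6950 + (4.592 − 1)/0.2355 = 20.72
NF = 10 log₁₀(20.72) = 13.16 dB

13.16 dB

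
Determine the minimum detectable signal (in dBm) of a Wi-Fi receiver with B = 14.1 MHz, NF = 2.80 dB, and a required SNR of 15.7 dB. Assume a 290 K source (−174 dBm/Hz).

−84.0 dBm

Sensitivity = −174 + 10 log₁₀(B) + NF + SNR_min
= −174 + 71.49 + 2.80 + 15.7
= −84.01 dBm → −84.0 dBm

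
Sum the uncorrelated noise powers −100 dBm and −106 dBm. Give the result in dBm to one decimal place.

−99.0 dBm

Convert to linear, add, convert back:
P₁ = 1.00×10⁻¹³ W, P₂ = 2.51×10⁻¹⁴ W
P_tot = 1.25×10⁻¹³ W → 10 log₁₀(P_tot / 10⁻³) = −99.0 dBm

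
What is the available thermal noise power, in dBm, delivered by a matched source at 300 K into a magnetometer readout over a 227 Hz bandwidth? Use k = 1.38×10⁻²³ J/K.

P_n = kTB = 1.38×10⁻²³ × 300 × 2.27×10² = 9.40×10⁻¹⁹ W
In dBm: 10 log₁₀(9.40×10⁻¹⁹ / 10⁻³) = −150.3 dBm

−150.3 dBm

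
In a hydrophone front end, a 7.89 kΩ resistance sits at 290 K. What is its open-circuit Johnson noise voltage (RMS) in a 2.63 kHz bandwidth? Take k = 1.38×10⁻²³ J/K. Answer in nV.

V_n = √(4kTRB)
4kTRB = 4 × 1.38×10⁻²³ × 290 × 7.89×10³ × 2.63×10³ = 3.32×10⁻¹³ V²
V_n = √(3.32×10⁻¹³) = 5.76×10⁻⁷ V = 576 nV

576 nV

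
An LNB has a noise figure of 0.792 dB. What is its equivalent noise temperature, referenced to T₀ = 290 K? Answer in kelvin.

F = 10^(0.792/10) = 1.20005
T_e = (F − 1)·T₀ = (1.20005 − 1) × 290 = 58.0 K

58.0 K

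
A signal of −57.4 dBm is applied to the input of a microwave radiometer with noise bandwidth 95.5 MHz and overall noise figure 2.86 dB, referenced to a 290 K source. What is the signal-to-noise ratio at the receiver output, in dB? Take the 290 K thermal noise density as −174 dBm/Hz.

Noise floor: N = −174 + 10 log₁₀(B) + NF
10 log₁₀(9.55×10⁷) = 79.8 dB
N = −174 + 79.8 + 2.86 = −91.34 dBm
SNR = P_sig − N = −57.4 − (−91.34) = 33.94 dB → 33.9 dB

33.9 dB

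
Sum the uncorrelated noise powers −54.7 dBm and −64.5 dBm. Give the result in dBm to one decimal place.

−54.3 dBm

Convert to linear, add, convert back:
P₁ = 3.39×10⁻⁹ W, P₂ = 3.55×10⁻¹⁰ W
P_tot = 3.74×10⁻⁹ W → 10 log₁₀(P_tot / 10⁻³) = −54.3 dBm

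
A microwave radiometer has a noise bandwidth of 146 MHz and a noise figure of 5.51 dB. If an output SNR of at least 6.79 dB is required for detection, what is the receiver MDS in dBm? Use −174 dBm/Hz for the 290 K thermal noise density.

−80.1 dBm

Sensitivity = −174 + 10 log₁₀(B) + NF + SNR_min
= −174 + 81.64 + 5.51 + 6.79
= −80.06 dBm → −80.1 dBm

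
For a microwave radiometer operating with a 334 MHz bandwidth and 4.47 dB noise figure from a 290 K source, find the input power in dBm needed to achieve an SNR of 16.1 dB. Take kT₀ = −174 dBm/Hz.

−68.2 dBm

Sensitivity = −174 + 10 log₁₀(B) + NF + SNR_min
= −174 + 85.24 + 4.47 + 16.1
= −68.19 dBm → −68.2 dBm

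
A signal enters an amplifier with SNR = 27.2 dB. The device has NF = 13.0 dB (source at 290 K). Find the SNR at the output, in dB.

By definition F = SNR_in/SNR_out, so in dB: SNR_out = SNR_in − NF
SNR_out = 27.2 − 13.0 = 14.2 dB

14.2 dB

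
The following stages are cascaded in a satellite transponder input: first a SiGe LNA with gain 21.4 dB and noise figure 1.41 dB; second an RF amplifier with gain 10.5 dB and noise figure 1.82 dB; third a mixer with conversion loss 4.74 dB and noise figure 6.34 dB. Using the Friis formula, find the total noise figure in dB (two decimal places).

Convert to linear (a loss of L dB is a gain of −L dB): F_i = 10^(NF_i/10), G_i = 10^(G_i,dB/10)
  Stage 1: F_1 = 10^(1.41/10) = 1.384, G_1 = 10^(21.4/10) = 138.0
  Stage 2: F_2 = 10^(1.82/10) = 1.521, G_2 = 10^(10.5/10) = 11.22
  Stage 3: F_3 = 10^(6.34/10) = 4.305, G_3 = 10^(−4.74/10) = 0.3357
Friis cascade:
  F = 1.384 + (1.521 − 1)/138.0 + (4.305 − 1)/1549 = 1.389
NF = 10 log₁₀(1.389) = 1.43 dB

1.43 dB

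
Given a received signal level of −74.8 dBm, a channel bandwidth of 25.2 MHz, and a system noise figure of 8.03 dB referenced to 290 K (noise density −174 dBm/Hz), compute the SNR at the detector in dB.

17.2 dB

Noise floor: N = −174 + 10 log₁₀(B) + NF
10 log₁₀(2.52×10⁷) = 74.01 dB
N = −174 + 74.01 + 8.03 = −91.96 dBm
SNR = P_sig − N = −74.8 − (−91.96) = 17.16 dB → 17.2 dB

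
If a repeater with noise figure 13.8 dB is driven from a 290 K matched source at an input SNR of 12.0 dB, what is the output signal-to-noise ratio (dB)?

By definition F = SNR_in/SNR_out, so in dB: SNR_out = SNR_in − NF
SNR_out = 12.0 − 13.8 = −1.8 dB

−1.8 dB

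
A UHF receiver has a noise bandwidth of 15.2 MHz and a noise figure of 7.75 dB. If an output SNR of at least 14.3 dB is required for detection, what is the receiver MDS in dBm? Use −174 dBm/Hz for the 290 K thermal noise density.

−80.1 dBm

Sensitivity = −174 + 10 log₁₀(B) + NF + SNR_min
= −174 + 71.82 + 7.75 + 14.3
= −80.13 dBm → −80.1 dBm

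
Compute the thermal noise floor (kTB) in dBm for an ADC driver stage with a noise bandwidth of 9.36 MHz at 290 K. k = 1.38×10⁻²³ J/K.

−104.3 dBm

P_n = kTB = 1.38×10⁻²³ × 290 × 9.36×10⁶ = 3.75×10⁻¹⁴ W
In dBm: 10 log₁₀(3.75×10⁻¹⁴ / 10⁻³) = −104.3 dBm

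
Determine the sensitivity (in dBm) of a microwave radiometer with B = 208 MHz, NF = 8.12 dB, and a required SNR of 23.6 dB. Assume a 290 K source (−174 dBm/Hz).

−59.1 dBm

Sensitivity = −174 + 10 log₁₀(B) + NF + SNR_min
= −174 + 83.18 + 8.12 + 23.6
= −59.10 dBm → −59.1 dBm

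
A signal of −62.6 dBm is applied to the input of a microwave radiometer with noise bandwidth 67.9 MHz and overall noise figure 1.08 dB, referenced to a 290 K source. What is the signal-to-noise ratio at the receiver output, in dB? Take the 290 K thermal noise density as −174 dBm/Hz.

32.0 dB

Noise floor: N = −174 + 10 log₁₀(B) + NF
10 log₁₀(6.79×10⁷) = 78.32 dB
N = −174 + 78.32 + 1.08 = −94.60 dBm
SNR = P_sig − N = −62.6 − (−94.60) = 32.00 dB → 32.0 dB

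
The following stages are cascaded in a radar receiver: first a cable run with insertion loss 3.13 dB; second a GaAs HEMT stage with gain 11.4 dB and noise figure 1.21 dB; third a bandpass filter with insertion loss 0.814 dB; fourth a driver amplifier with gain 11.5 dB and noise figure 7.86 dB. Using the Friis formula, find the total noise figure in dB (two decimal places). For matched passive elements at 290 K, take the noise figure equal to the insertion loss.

5.64 dB

Convert to linear (a loss of L dB is a gain of −L dB): F_i = 10^(NF_i/10), G_i = 10^(G_i,dB/10)
  Stage 1: F_1 = 10^(3.13/10) = 2.056, G_1 = 10^(−3.13/10) = 0.4864
  Stage 2: F_2 = 10^(1.21/10) = 1.321, G_2 = 10^(11.4/10) = 13.80
  Stage 3: F_3 = 10^(0.814/10) = 1.206, G_3 = 10^(−0.814/10) = 0.8291
  Stage 4: F_4 = 10^(7.86/10) = 6.109, G_4 = 10^(11.5/10) = 14.13
Friis cascade:
  F = 2.056 + (1.321 − 1)/0.4864 + (1.206 − 1)/6.714 + (6.109 − 1)/5.567 = 3.665
NF = 10 log₁₀(3.665) = 5.64 dB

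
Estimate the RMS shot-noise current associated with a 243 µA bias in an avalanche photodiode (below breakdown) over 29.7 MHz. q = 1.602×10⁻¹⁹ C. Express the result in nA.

48.1 nA

I_n = √(2qI·B)
2qI·B = 2 × 1.602×10⁻¹⁹ × 2.43×10⁻⁴ × 2.97×10⁷ = 2.31×10⁻¹⁵ A²
I_n = √(2.31×10⁻¹⁵) = 4.81×10⁻⁸ A = 48.1 nA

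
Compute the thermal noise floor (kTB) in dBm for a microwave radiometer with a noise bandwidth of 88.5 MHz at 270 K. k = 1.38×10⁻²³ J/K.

−94.8 dBm

P_n = kTB = 1.38×10⁻²³ × 270 × 8.85×10⁷ = 3.30×10⁻¹³ W
In dBm: 10 log₁₀(3.30×10⁻¹³ / 10⁻³) = −94.8 dBm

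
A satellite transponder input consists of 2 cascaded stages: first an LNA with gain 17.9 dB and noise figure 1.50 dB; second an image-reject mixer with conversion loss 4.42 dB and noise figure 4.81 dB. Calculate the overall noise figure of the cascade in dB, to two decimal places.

Convert to linear (a loss of L dB is a gain of −L dB): F_i = 10^(NF_i/10), G_i = 10^(G_i,dB/10)
  Stage 1: F_1 = 10^(1.50/10) = 1.413, G_1 = 10^(17.9/10) = 61.66
  Stage 2: F_2 = 10^(4.81/10) = 3.027, G_2 = 10^(−4.42/10) = 0.3614
Friis cascade:
  F = 1.413 + (3.027 − 1)/61.66 = 1.445
NF = 10 log₁₀(1.445) = 1.60 dB

1.60 dB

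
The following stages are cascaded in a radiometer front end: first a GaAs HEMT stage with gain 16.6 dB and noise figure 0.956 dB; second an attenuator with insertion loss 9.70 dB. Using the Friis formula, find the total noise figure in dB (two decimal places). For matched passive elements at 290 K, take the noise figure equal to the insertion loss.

1.55 dB

Convert to linear (a loss of L dB is a gain of −L dB): F_i = 10^(NF_i/10), G_i = 10^(G_i,dB/10)
  Stage 1: F_1 = 10^(0.956/10) = 1.246, G_1 = 10^(16.6/10) = 45.71
  Stage 2: F_2 = 10^(9.70/10) = 9.333, G_2 = 10^(−9.70/10) = 0.1072
Friis cascade:
  F = 1.246 + (9.333 − 1)/45.71 = 1.429
NF = 10 log₁₀(1.429) = 1.55 dB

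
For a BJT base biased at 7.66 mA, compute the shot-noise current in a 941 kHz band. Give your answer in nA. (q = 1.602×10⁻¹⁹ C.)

I_n = √(2qI·B)
2qI·B = 2 × 1.602×10⁻¹⁹ × 7.66×10⁻³ × 9.41×10⁵ = 2.31×10⁻¹⁵ A²
I_n = √(2.31×10⁻¹⁵) = 4.81×10⁻⁸ A = 48.1 nA

48.1 nA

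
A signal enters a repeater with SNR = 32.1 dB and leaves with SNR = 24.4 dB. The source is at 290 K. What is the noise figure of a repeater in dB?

NF (dB) = SNR_in(dB) − SNR_out(dB) when the source is at T₀
NF = 32.1 − 24.4 = 7.7 dB

7.7 dB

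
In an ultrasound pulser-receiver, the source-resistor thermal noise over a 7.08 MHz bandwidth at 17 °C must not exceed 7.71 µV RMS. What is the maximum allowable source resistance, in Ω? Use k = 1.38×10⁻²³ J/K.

T = 17 °C + 273.15 = 290.15 K
Johnson–Nyquist: V_n = √(4kTRB) ⇒ R = V_n² / (4kTB)
4kTB = 4 × 1.38×10⁻²³ × 290.15 × 7.08×10⁶ = 1.13×10⁻¹³
R = (7.71×10⁻⁶)² / 1.13×10⁻¹³ = 5.24×10² Ω = 524 Ω

524 Ω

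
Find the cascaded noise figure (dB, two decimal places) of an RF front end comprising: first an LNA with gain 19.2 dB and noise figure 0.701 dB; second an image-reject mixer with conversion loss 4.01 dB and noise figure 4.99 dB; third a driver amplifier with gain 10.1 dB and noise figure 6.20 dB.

1.13 dB

Convert to linear (a loss of L dB is a gain of −L dB): F_i = 10^(NF_i/10), G_i = 10^(G_i,dB/10)
  Stage 1: F_1 = 10^(0.701/10) = 1.175, G_1 = 10^(19.2/10) = 83.18
  Stage 2: F_2 = 10^(4.99/10) = 3.155, G_2 = 10^(−4.01/10) = 0.3972
  Stage 3: F_3 = 10^(6.20/10) = 4.169, G_3 = 10^(10.1/10) = 10.23
Friis cascade:
  F = 1.175 + (3.155 − 1)/83.18 + (4.169 − 1)/33.04 = 1.297
NF = 10 log₁₀(1.297) = 1.13 dB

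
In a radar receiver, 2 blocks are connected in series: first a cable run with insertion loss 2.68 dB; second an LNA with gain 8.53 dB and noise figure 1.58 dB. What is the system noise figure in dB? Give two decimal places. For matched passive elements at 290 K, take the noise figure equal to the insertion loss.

4.26 dB

Convert to linear (a loss of L dB is a gain of −L dB): F_i = 10^(NF_i/10), G_i = 10^(G_i,dB/10)
  Stage 1: F_1 = 10^(2.68/10) = 1.854, G_1 = 10^(−2.68/10) = 0.5395
  Stage 2: F_2 = 10^(1.58/10) = 1.439, G_2 = 10^(8.53/10) = 7.129
Friis cascade:
  F = 1.854 + (1.439 − 1)/0.5395 = 2.667
NF = 10 log₁₀(2.667) = 4.26 dB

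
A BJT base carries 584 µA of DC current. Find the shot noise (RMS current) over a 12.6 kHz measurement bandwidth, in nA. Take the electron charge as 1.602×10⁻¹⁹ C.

I_n = √(2qI·B)
2qI·B = 2 × 1.602×10⁻¹⁹ × 5.84×10⁻⁴ × 1.26×10⁴ = 2.36×10⁻¹⁸ A²
I_n = √(2.36×10⁻¹⁸) = 1.54×10⁻⁹ A = 1.54 nA

1.54 nA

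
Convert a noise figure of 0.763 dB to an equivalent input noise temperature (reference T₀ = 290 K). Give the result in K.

F = 10^(0.763/10) = 1.19207
T_e = (F − 1)·T₀ = (1.19207 − 1) × 290 = 55.7 K

55.7 K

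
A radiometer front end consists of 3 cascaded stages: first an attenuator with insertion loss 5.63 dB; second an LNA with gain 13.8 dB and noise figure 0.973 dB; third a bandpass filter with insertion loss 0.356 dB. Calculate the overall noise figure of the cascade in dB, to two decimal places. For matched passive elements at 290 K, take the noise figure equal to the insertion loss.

Convert to linear (a loss of L dB is a gain of −L dB): F_i = 10^(NF_i/10), G_i = 10^(G_i,dB/10)
  Stage 1: F_1 = 10^(5.63/10) = 3.656, G_1 = 10^(−5.63/10) = 0.2735
  Stage 2: F_2 = 10^(0.973/10) = 1.251, G_2 = 10^(13.8/10) = 23.99
  Stage 3: F_3 = 10^(0.356/10) = 1.085, G_3 = 10^(−0.356/10) = 0.9213
Friis cascade:
  F = 3.656 + (1.251 − 1)/0.2735 + (1.085 − 1)/6.561 = 4.587
NF = 10 log₁₀(4.587) = 6.62 dB

6.62 dB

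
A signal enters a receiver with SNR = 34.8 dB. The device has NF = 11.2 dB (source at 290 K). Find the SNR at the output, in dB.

23.6 dB

By definition F = SNR_in/SNR_out, so in dB: SNR_out = SNR_in − NF
SNR_out = 34.8 − 11.2 = 23.6 dB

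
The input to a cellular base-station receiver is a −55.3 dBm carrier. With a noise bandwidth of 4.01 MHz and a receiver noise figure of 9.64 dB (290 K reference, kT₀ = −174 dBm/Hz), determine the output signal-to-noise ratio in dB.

43.0 dB

Noise floor: N = −174 + 10 log₁₀(B) + NF
10 log₁₀(4.01×10⁶) = 66.03 dB
N = −174 + 66.03 + 9.64 = −98.33 dBm
SNR = P_sig − N = −55.3 − (−98.33) = 43.03 dB → 43.0 dB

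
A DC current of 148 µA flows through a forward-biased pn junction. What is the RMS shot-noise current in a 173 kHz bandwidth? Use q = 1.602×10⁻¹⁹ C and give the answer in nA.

2.86 nA

I_n = √(2qI·B)
2qI·B = 2 × 1.602×10⁻¹⁹ × 1.48×10⁻⁴ × 1.73×10⁵ = 8.20×10⁻¹⁸ A²
I_n = √(8.20×10⁻¹⁸) = 2.86×10⁻⁹ A = 2.86 nA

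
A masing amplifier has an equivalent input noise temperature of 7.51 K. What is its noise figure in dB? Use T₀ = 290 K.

F = 1 + T_e/T₀ = 1 + 7.51/290 = 1.0259
NF = 10 log₁₀(1.0259) = 0.111 dB

0.111 dB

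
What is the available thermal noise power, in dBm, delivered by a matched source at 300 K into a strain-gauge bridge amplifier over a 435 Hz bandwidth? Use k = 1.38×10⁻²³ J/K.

−147.4 dBm

P_n = kTB = 1.38×10⁻²³ × 300 × 4.35×10² = 1.80×10⁻¹⁸ W
In dBm: 10 log₁₀(1.80×10⁻¹⁸ / 10⁻³) = −147.4 dBm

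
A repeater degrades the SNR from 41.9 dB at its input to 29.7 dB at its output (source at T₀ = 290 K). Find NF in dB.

12.2 dB

NF (dB) = SNR_in(dB) − SNR_out(dB) when the source is at T₀
NF = 41.9 − 29.7 = 12.2 dB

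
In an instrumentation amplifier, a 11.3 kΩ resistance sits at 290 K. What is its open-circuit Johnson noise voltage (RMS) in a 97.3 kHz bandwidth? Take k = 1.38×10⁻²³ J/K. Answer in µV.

V_n = √(4kTRB)
4kTRB = 4 × 1.38×10⁻²³ × 290 × 1.13×10⁴ × 9.73×10⁴ = 1.76×10⁻¹¹ V²
V_n = √(1.76×10⁻¹¹) = 4.20×10⁻⁶ V = 4.20 µV

4.20 µV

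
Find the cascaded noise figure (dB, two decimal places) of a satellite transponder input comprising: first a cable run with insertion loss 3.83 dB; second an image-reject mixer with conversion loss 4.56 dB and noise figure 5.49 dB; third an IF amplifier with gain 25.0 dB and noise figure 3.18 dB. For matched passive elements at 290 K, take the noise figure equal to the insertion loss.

12.04 dB

Convert to linear (a loss of L dB is a gain of −L dB): F_i = 10^(NF_i/10), G_i = 10^(G_i,dB/10)
  Stage 1: F_1 = 10^(3.83/10) = 2.415, G_1 = 10^(−3.83/10) = 0.4140
  Stage 2: F_2 = 10^(5.49/10) = 3.540, G_2 = 10^(−4.56/10) = 0.3499
  Stage 3: F_3 = 10^(3.18/10) = 2.080, G_3 = 10^(25.0/10) = 316.2
Friis cascade:
  F = 2.415 + (3.540 − 1)/0.4140 + (2.080 − 1)/0.1449 = 16.00
NF = 10 log₁₀(16.00) = 12.04 dB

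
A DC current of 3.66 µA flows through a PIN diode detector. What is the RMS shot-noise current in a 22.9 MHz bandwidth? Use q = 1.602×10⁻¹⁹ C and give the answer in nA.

5.18 nA

I_n = √(2qI·B)
2qI·B = 2 × 1.602×10⁻¹⁹ × 3.66×10⁻⁶ × 2.29×10⁷ = 2.69×10⁻¹⁷ A²
I_n = √(2.69×10⁻¹⁷) = 5.18×10⁻⁹ A = 5.18 nA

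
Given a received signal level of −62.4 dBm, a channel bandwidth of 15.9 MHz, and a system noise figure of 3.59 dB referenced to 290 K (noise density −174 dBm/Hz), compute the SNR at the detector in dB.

36.0 dB

Noise floor: N = −174 + 10 log₁₀(B) + NF
10 log₁₀(1.59×10⁷) = 72.01 dB
N = −174 + 72.01 + 3.59 = −98.40 dBm
SNR = P_sig − N = −62.4 − (−98.40) = 36.00 dB → 36.0 dB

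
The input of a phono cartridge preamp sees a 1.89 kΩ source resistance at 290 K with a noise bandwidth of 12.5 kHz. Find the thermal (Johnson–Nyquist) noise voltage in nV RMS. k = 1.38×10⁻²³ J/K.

V_n = √(4kTRB)
4kTRB = 4 × 1.38×10⁻²³ × 290 × 1.89×10³ × 1.25×10⁴ = 3.78×10⁻¹³ V²
V_n = √(3.78×10⁻¹³) = 6.15×10⁻⁷ V = 615 nV

615 nV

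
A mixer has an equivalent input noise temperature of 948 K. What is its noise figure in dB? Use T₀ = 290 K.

F = 1 + T_e/T₀ = 1 + 948/290 = 4.26897
NF = 10 log₁₀(4.26897) = 6.30 dB

6.30 dB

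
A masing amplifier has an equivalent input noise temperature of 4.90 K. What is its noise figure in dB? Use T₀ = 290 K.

0.073 dB

F = 1 + T_e/T₀ = 1 + 4.90/290 = 1.0169
NF = 10 log₁₀(1.0169) = 0.073 dB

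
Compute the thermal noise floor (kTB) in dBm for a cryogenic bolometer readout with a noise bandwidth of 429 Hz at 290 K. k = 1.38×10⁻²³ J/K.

P_n = kTB = 1.38×10⁻²³ × 290 × 4.29×10² = 1.72×10⁻¹⁸ W
In dBm: 10 log₁₀(1.72×10⁻¹⁸ / 10⁻³) = −147.7 dBm

−147.7 dBm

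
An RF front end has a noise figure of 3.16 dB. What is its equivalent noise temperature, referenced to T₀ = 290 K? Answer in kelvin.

F = 10^(3.16/10) = 2.07014
T_e = (F − 1)·T₀ = (2.07014 − 1) × 290 = 310 K

310 K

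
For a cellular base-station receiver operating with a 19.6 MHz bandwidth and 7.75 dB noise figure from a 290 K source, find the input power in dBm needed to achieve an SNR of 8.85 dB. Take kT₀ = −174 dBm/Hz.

Sensitivity = −174 + 10 log₁₀(B) + NF + SNR_min
= −174 + 72.92 + 7.75 + 8.85
= −84.48 dBm → −84.5 dBm

−84.5 dBm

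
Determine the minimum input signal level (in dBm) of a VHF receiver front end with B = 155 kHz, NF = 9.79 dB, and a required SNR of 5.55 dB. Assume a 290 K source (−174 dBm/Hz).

Sensitivity = −174 + 10 log₁₀(B) + NF + SNR_min
= −174 + 51.9 + 9.79 + 5.55
= −106.76 dBm → −106.8 dBm

−106.8 dBm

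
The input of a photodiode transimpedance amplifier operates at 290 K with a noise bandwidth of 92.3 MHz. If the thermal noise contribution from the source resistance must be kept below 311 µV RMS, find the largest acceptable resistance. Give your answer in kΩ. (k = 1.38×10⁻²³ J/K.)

Johnson–Nyquist: V_n = √(4kTRB) ⇒ R = V_n² / (4kTB)
4kTB = 4 × 1.38×10⁻²³ × 290 × 9.23×10⁷ = 1.48×10⁻¹²
R = (3.11×10⁻⁴)² / 1.48×10⁻¹² = 6.55×10⁴ Ω = 65.5 kΩ

65.5 kΩ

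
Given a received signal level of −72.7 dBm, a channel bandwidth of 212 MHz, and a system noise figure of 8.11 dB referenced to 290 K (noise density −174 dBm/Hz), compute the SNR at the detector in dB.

Noise floor: N = −174 + 10 log₁₀(B) + NF
10 log₁₀(2.12×10⁸) = 83.26 dB
N = −174 + 83.26 + 8.11 = −82.63 dBm
SNR = P_sig − N = −72.7 − (−82.63) = 9.93 dB → 9.9 dB

9.9 dB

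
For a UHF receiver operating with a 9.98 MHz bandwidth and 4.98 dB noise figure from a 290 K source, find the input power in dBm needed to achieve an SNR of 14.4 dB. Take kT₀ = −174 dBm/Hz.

−84.6 dBm

Sensitivity = −174 + 10 log₁₀(B) + NF + SNR_min
= −174 + 69.99 + 4.98 + 14.4
= −84.63 dBm → −84.6 dBm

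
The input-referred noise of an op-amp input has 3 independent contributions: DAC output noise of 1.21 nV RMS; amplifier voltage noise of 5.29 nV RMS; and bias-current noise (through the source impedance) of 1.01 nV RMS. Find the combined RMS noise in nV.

5.52 nV

Uncorrelated sources add in power (mean-square): V_tot = √(ΣV_i²)
V_tot = √[(1.21×10⁻⁹)² + (5.29×10⁻⁹)² + (1.01×10⁻⁹)²] = 5.52×10⁻⁹ V = 5.52 nV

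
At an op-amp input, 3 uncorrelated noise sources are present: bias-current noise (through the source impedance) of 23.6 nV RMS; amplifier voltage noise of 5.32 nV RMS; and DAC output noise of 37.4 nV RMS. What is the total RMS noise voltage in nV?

44.5 nV

Uncorrelated sources add in power (mean-square): V_tot = √(ΣV_i²)
V_tot = √[(2.36×10⁻⁸)² + (5.32×10⁻⁹)² + (3.74×10⁻⁸)²] = 4.45×10⁻⁸ V = 44.5 nV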